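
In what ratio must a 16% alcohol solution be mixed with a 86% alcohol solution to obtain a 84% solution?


Let x parts of 16% mix with y parts of 86%.
16x + 86y = 84(x + y)
16x + 86y = 84x + 84y
x(16 - 84) = y(84 - 86)
x/y = (86 - 84)/(84 - 16) = 2/68
Simplify: 1:34
= 1:34

1:34


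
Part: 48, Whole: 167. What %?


Percentage = (part / whole) × 100
= (48 / 167) × 100
≈ 28.74%

28.74%


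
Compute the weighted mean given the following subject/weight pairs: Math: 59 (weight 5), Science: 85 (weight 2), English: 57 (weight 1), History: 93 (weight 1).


Numerator = 59×5 + 85×2 + 57×1 + 93×1
= 295 + 170 + 57 + 93
= 615
Total weight = 9
Weighted avg = 615/9
= 68.33

68.33


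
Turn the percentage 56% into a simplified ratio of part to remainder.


56% means 56 parts out of 100; remainder = 44
Part : remainder = 56:44
GCD = 4
= 14:11

14:11


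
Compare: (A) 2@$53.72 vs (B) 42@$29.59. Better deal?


Deal A: $53.72/2 = $26.8600/unit
Deal B: $29.59/42 = $0.7045/unit
B is cheaper per unit
= Deal B

Deal B


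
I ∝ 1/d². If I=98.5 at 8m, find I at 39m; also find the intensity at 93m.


I₁d₁² = I₂d₂²
I at 39m = 98.5 × (8/39)² = 98.5 × 64/1521 = 6304/1521 ≈ 4.1446
I at 93m = 98.5 × (8/93)² = 98.5 × 64/8649 = 6304/8649 ≈ 0.7289
= 4.1446 and 0.7289

4.1446 and 0.7289


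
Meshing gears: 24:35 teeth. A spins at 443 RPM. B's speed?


Gear ratio = 24:35 = 24:35
RPM_B = RPM_A × (teeth_A / teeth_B)
= 443 × (24/35)
= 303.8 RPM

303.8 RPM


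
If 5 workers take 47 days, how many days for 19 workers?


Inverse proportion: x × y = constant
k = 5 × 47 = 235
y₂ = k / 19 = 235 / 19
= 12.37

12.37


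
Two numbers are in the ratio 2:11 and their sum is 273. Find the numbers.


Let A = 2k, B = 11k.
2k + 11k = 273
13k = 273 → k = 273/13 = 21
A = 2×21 = 42, B = 11×21 = 231
= A = 42, B = 231

A = 42, B = 231


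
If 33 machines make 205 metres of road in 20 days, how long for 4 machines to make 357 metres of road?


Days ∝ work / workers, so d₂ = d₁ × (m₁/m₂) × (w₂/w₁)
Workers factor (inverse): 33/4 = 8.2500
Work factor (direct): 357/205 ≈ 1.7415
d₂ = 20 × 33/4 × 357/205 = (20 × 33 × 357) / (4 × 205) = 235620/820
≈ 287.34 days

287.34 days


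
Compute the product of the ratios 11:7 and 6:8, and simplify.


Compound ratio = (11×6) : (7×8)
= 66:56
GCD = 2
= 33:28

33:28


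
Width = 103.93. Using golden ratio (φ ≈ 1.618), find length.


φ = (1 + √5) / 2 ≈ 1.618
Length = width × φ = 103.93 × 1.618 = 168.15874
≈ 168.16

168.16


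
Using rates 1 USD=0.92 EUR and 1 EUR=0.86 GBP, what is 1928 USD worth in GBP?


Step 1: 1928 USD × 0.92 = 1773.76 EUR
Step 2: 1773.76 EUR × 0.86 = 1525.43 GBP
Implied rate USD→GBP = 0.92 × 0.86 = 0.7912
= 1525.43 GBP

1525.43 GBP


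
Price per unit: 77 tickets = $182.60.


Unit rate = total / quantity
= 182.60 / 77
= $2.37 per unit

$2.37 per unit


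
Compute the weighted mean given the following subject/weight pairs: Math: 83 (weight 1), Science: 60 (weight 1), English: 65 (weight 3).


Numerator = 83×1 + 60×1 + 65×3
= 83 + 60 + 195
= 338
Total weight = 5
Weighted avg = 338/5
= 67.60

67.60


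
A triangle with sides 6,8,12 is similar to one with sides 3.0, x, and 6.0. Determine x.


Scale factor = 3.0/6 = 0.5
Missing side = 8 × 0.5
= 4.0

4.0


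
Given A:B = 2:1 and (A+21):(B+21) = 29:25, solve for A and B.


Let A = 2k, B = 1k.
(2k + 21) / (1k + 21) = 29/25
Cross-multiply: 25(2k + 21) = 29(1k + 21)
50k + 525 = 29k + 609
50k - 29k = 609 - 525
21k = 84
k = 84/21 = 4
A = 2×4 = 8, B = 1×4 = 4
= A = 8, B = 4

A = 8, B = 4


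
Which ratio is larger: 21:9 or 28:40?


21/9 = 2.3333
28/40 = 0.7000
2.3333 > 0.7000, so 21:9 is greater
= 21:9

21:9


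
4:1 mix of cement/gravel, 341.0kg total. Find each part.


Total parts = 4 + 1 = 5
cement: 341.0 × 4/5 = 272.8kg
gravel: 341.0 × 1/5 = 68.2kg
= 272.8kg and 68.2kg

272.8kg and 68.2kg


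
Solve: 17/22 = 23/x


Cross multiply: 17 × x = 22 × 23
17x = 506
x = 506 / 17
= 29.76

29.76


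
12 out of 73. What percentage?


Percentage = (part / whole) × 100
= (12 / 73) × 100
≈ 16.44%

16.44%


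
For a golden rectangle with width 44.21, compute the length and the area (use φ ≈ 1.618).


φ = (1 + √5) / 2 ≈ 1.618
Length = width × φ = 44.21 × 1.618 = 71.53178
≈ 71.53
Area = width × length = 44.21 × 71.53178 = 3162.4199938 ≈ 3162.42
= Length: 71.53, Area: 3162.42

Length: 71.53, Area: 3162.42


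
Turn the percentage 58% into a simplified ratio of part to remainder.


58% means 58 parts out of 100; remainder = 42
Part : remainder = 58:42
GCD = 2
= 29:21

29:21


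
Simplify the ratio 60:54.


GCD(60, 54) = 6
60/6 : 54/6
= 10:9

10:9


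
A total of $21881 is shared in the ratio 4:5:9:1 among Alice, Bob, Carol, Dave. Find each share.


Total parts = 4 + 5 + 9 + 1 = 19
Alice: 21881 × 4/19 = 4606.53
Bob: 21881 × 5/19 = 5758.16
Carol: 21881 × 9/19 = 10364.68
Dave: 21881 × 1/19 = 1151.63
= Alice: $4606.53, Bob: $5758.16, Carol: $10364.68, Dave: $1151.63

Alice: $4606.53, Bob: $5758.16, Carol: $10364.68, Dave: $1151.63


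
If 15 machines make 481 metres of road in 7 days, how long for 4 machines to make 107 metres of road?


Days ∝ work / workers, so d₂ = d₁ × (m₁/m₂) × (w₂/w₁)
Workers factor (inverse): 15/4 = 3.7500
Work factor (direct): 107/481 ≈ 0.2225
d₂ = 7 × 15/4 × 107/481 = (7 × 15 × 107) / (4 × 481) = 11235/1924
≈ 5.84 days

5.84 days


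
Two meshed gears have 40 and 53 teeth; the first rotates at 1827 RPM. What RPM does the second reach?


Gear ratio = 40:53 = 40:53
RPM_B = RPM_A × (teeth_A / teeth_B)
= 1827 × (40/53)
= 1378.9 RPM

1378.9 RPM


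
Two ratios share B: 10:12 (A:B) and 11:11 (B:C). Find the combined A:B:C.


Match B: multiply A:B by 11 → 110:132
Multiply B:C by 12 → 132:132
Combined: 110:132:132
GCD = 22
= 5:6:6

5:6:6


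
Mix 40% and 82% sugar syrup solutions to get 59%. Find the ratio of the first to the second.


Let x parts of 40% mix with y parts of 82%.
40x + 82y = 59(x + y)
40x + 82y = 59x + 59y
x(40 - 59) = y(59 - 82)
x/y = (82 - 59)/(59 - 40) = 23/19
Simplify: 23:19
= 23:19

23:19


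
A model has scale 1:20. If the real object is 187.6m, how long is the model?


Model size = real / scale
= 187.6 / 20
= 9.3800 m

9.3800 m


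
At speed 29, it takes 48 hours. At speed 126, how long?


Inverse proportion: x × y = constant
k = 29 × 48 = 1392
y₂ = k / 126 = 1392 / 126
= 11.05

11.05


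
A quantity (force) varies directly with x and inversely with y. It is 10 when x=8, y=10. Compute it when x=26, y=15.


z = k·x/y
Solve for k using the known point: k = z·y/x = 10×10/8 = 100/8 = 12.5000
Now evaluate at x=26, y=15:
z = k × 26 / 15 = (100 × 26) / (8 × 15) = 2600/120
≈ 21.6667

21.6667


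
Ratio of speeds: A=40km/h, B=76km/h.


Ratio = 40:76
GCD = 4
Simplified = 10:19
Time ratio (same distance) = 19:10
Speed ratio = 10:19

10:19


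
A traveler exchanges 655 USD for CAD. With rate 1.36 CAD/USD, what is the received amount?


Amount × rate = 655 × 1.36
= 890.80 CAD

890.80 CAD


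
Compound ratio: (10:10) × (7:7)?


Compound ratio = (10×7) : (10×7)
= 70:70
GCD = 70
= 1:1

1:1


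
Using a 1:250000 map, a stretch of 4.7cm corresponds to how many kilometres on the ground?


Real distance = map distance × scale
= 4.7cm × 250000
= 1175000 cm = 11750.0 m
= 11.750 km

11.750 km


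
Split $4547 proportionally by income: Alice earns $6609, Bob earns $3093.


Total income = 6609 + 3093 = $9702
Alice: $4547 × 6609/9702 = $3097.42
Bob: $4547 × 3093/9702 = $1449.58
= Alice: $3097.42, Bob: $1449.58

Alice: $3097.42, Bob: $1449.58


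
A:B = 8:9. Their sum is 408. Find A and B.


Let A = 8k, B = 9k.
8k + 9k = 408
17k = 408 → k = 408/17 = 24
A = 8×24 = 192, B = 9×24 = 216
= A = 192, B = 216

A = 192, B = 216


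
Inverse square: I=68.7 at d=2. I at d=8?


I₁d₁² = I₂d₂²
I₂ = I₁ × (d₁/d₂)²
= 68.7 × (2/8)²
= 68.7 × 4/64
= 274.8/64
≈ 4.2938

4.2938


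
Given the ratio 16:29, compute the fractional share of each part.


Total parts = 16 + 29 = 45
First part: 16/45 = 16/45
Second part: 29/45 = 29/45
= 16/45 and 29/45

16/45 and 29/45


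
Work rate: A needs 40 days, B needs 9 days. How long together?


Rate of A = 1/40 per day
Rate of B = 1/9 per day
Combined rate = 1/40 + 1/9 = 49/360 ≈ 0.1361 per day
Days = 1 / combined rate = 360/49
≈ 7.35 days

7.35 days


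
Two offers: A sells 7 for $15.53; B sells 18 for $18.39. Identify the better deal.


Deal A: $15.53/7 = $2.2186/unit
Deal B: $18.39/18 = $1.0217/unit
B is cheaper per unit
= Deal B

Deal B


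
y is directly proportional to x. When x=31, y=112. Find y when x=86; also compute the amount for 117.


Direct proportion: y/x = constant
k = 112/31 ≈ 3.6129
y at x=86: k × 86 = 112 × 86 / 31 = 9632/31 ≈ 310.71
y at x=117: k × 117 = 112 × 117 / 31 = 13104/31 ≈ 422.71
= 310.71 and 422.71

310.71 and 422.71


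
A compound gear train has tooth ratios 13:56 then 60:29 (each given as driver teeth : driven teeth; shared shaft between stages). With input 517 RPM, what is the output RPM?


Stage 1: RPM_B = RPM_A × t_A/t_B = 517 × 13/56 = 6721/56 ≈ 120.02
B and C share a shaft → RPM_C = RPM_B
Stage 2: RPM_D = RPM_C × t_C/t_D = RPM_A × (t_A×t_C)/(t_B×t_D)
Overall ratio = (13×60)/(56×29) = 780/1624
RPM_D = 517 × 780/1624 = 403260/1624
≈ 248.31 RPM

248.31 RPM


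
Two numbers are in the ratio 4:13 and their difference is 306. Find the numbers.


Let A = 4k, B = 13k.
13k - 4k = 306
9k = 306 → k = 306/9 = 34
A = 4×34 = 136, B = 13×34 = 442
= A = 136, B = 442

A = 136, B = 442


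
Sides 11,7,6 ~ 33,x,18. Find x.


Scale factor = 33/11 = 3
Missing side = 7 × 3
= 21.0

21.0


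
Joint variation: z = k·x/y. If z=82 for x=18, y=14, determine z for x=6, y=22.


z = k·x/y
Solve for k using the known point: k = z·y/x = 82×14/18 = 1148/18 ≈ 63.7778
Now evaluate at x=6, y=22:
z = k × 6 / 22 = (1148 × 6) / (18 × 22) = 6888/396
≈ 17.3939

17.3939


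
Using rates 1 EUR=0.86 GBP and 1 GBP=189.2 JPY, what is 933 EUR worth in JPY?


Step 1: 933 EUR × 0.86 = 802.38 GBP
Step 2: 802.38 GBP × 189.2 = 151810.30 JPY
Implied rate EUR→JPY = 0.86 × 189.2 = 162.7120
= 151810.30 JPY

151810.30 JPY


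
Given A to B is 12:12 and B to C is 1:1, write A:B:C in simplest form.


Match B: multiply A:B by 1 → 12:12
Multiply B:C by 12 → 12:12
Combined: 12:12:12
GCD = 12
= 1:1:1

1:1:1


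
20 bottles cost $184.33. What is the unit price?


Unit rate = total / quantity
= 184.33 / 20
= $9.22 per unit

$9.22 per unit


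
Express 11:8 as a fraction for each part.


Total parts = 11 + 8 = 19
First part: 11/19 = 11/19
Second part: 8/19 = 8/19
= 11/19 and 8/19

11/19 and 8/19


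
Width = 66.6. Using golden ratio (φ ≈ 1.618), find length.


φ = (1 + √5) / 2 ≈ 1.618
Length = width × φ = 66.6 × 1.618 = 107.7588
≈ 107.76

107.76


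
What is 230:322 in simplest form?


GCD(230, 322) = 46
230/46 : 322/46
= 5:7

5:7


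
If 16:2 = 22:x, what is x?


Cross multiply: 16 × x = 2 × 22
16x = 44
x = 44 / 16
= 2.75

2.75


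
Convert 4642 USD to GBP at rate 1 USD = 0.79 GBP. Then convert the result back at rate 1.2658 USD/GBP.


Amount × rate = 4642 × 0.79 = 3667.18 GBP
Round-trip: 3667.18 × 1.2658 = 4641.92 USD
= 3667.18 GBP, then 4641.92 USD

3667.18 GBP, then 4641.92 USD


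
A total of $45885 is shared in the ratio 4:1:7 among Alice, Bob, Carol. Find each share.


Total parts = 4 + 1 + 7 = 12
Alice: 45885 × 4/12 = 15295.00
Bob: 45885 × 1/12 = 3823.75
Carol: 45885 × 7/12 = 26766.25
= Alice: $15295.00, Bob: $3823.75, Carol: $26766.25

Alice: $15295.00, Bob: $3823.75, Carol: $26766.25


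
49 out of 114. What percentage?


Percentage = (part / whole) × 100
= (49 / 114) × 100
≈ 42.98%

42.98%


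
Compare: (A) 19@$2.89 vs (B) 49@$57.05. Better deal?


Deal A: $2.89/19 = $0.1521/unit
Deal B: $57.05/49 = $1.1643/unit
A is cheaper per unit
= Deal A

Deal A


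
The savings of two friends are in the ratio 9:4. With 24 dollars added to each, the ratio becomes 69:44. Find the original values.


Let A = 9k, B = 4k.
(9k + 24) / (4k + 24) = 69/44
Cross-multiply: 44(9k + 24) = 69(4k + 24)
396k + 1056 = 276k + 1656
396k - 276k = 1656 - 1056
120k = 600
k = 600/120 = 5
A = 9×5 = 45, B = 4×5 = 20
= A = 45, B = 20

A = 45, B = 20


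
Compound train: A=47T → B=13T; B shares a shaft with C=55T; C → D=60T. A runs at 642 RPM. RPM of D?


Stage 1: RPM_B = RPM_A × t_A/t_B = 642 × 47/13 = 30174/13 ≈ 2321.08
B and C share a shaft → RPM_C = RPM_B
Stage 2: RPM_D = RPM_C × t_C/t_D = RPM_A × (t_A×t_C)/(t_B×t_D)
Overall ratio = (47×55)/(13×60) = 2585/780
RPM_D = 642 × 2585/780 = 1659570/780
≈ 2127.65 RPM

2127.65 RPM


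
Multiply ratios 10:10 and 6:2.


Compound ratio = (10×6) : (10×2)
= 60:20
GCD = 20
= 3:1

3:1


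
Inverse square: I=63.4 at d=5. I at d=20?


I₁d₁² = I₂d₂²
I₂ = I₁ × (d₁/d₂)²
= 63.4 × (5/20)²
= 63.4 × 25/400
= 1585/400
= 3.9625

3.9625


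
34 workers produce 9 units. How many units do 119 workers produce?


Direct proportion: y/x = constant
k = 9/34 ≈ 0.2647
y₂ = k × 119 = 9 × 119 / 34 = 1071/34
= 31.50

31.50


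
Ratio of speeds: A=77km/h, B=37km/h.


Ratio = 77:37
GCD = 1
Simplified = 77:37
Time ratio (same distance) = 37:77
Speed ratio = 77:37

77:37


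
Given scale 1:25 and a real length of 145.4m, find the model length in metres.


Model size = real / scale
= 145.4 / 25
= 5.8160 m

5.8160 m


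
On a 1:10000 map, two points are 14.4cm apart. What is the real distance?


Real distance = map distance × scale
= 14.4cm × 10000
= 144000 cm = 1440.0 m
= 1.440 km

1.440 km


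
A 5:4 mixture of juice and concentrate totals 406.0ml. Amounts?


Total parts = 5 + 4 = 9
juice: 406.0 × 5/9 = 225.6ml
concentrate: 406.0 × 4/9 = 180.4ml
= 225.6ml and 180.4ml

225.6ml and 180.4ml


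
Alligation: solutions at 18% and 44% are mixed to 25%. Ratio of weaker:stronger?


Let x parts of 18% mix with y parts of 44%.
18x + 44y = 25(x + y)
18x + 44y = 25x + 25y
x(18 - 25) = y(25 - 44)
x/y = (44 - 25)/(25 - 18) = 19/7
Simplify: 19:7
= 19:7

19:7


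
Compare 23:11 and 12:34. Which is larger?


23/11 = 2.0909
12/34 = 0.3529
2.0909 > 0.3529, so 23:11 is greater
= 23:11

23:11


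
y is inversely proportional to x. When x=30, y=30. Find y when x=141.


Inverse proportion: x × y = constant
k = 30 × 30 = 900
y₂ = k / 141 = 900 / 141
= 6.38

6.38


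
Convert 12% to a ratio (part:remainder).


12% means 12 parts out of 100; remainder = 88
Part : remainder = 12:88
GCD = 4
= 3:22

3:22


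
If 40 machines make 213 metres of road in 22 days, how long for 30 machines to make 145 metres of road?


Days ∝ work / workers, so d₂ = d₁ × (m₁/m₂) × (w₂/w₁)
Workers factor (inverse): 40/30 ≈ 1.3333
Work factor (direct): 145/213 ≈ 0.6808
d₂ = 22 × 40/30 × 145/213 = (22 × 40 × 145) / (30 × 213) = 127600/6390
≈ 19.97 days

19.97 days


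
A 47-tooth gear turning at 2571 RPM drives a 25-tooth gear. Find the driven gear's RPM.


Gear ratio = 47:25 = 47:25
RPM_B = RPM_A × (teeth_A / teeth_B)
= 2571 × (47/25)
= 4833.5 RPM

4833.5 RPM


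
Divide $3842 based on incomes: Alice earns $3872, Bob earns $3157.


Total income = 3872 + 3157 = $7029
Alice: $3842 × 3872/7029 = $2116.41
Bob: $3842 × 3157/7029 = $1725.59
= Alice: $2116.41, Bob: $1725.59

Alice: $2116.41, Bob: $1725.59


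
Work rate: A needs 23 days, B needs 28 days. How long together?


Rate of A = 1/23 per day
Rate of B = 1/28 per day
Combined rate = 1/23 + 1/28 = 51/644 ≈ 0.0792 per day
Days = 1 / combined rate = 644/51
≈ 12.63 days

12.63 days


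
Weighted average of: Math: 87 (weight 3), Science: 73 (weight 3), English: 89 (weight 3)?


Numerator = 87×3 + 73×3 + 89×3
= 261 + 219 + 267
= 747
Total weight = 9
Weighted avg = 747/9
= 83.00

83.00


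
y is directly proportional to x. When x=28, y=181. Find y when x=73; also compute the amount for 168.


Direct proportion: y/x = constant
k = 181/28 ≈ 6.4643
y at x=73: k × 73 = 181 × 73 / 28 = 13213/28 ≈ 471.89
y at x=168: k × 168 = 181 × 168 / 28 = 30408/28 = 1086.00
= 471.89 and 1086.00

471.89 and 1086.00


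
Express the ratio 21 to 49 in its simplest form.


GCD(21, 49) = 7
21/7 : 49/7
= 3:7

3:7


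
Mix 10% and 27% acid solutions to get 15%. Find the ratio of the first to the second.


Let x parts of 10% mix with y parts of 27%.
10x + 27y = 15(x + y)
10x + 27y = 15x + 15y
x(10 - 15) = y(15 - 27)
x/y = (27 - 15)/(15 - 10) = 12/5
Simplify: 12:5
= 12:5

12:5


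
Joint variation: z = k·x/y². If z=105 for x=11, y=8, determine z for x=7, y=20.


z = k·x/y²
Solve for k using the known point: k = z·y²/x = 105×64/11 = 6720/11 ≈ 610.9091
Now evaluate at x=7, y=20:
z = k × 7 / 400 = (6720 × 7) / (11 × 400) = 47040/4400
≈ 10.6909

10.6909


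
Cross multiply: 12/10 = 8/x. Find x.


Cross multiply: 12 × x = 10 × 8
12x = 80
x = 80 / 12
= 6.67

6.67


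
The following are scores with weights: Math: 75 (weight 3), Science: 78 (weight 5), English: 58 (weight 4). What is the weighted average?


Numerator = 75×3 + 78×5 + 58×4
= 225 + 390 + 232
= 847
Total weight = 12
Weighted avg = 847/12
= 70.58

70.58


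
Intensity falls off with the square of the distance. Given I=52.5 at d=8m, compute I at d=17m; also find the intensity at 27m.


I₁d₁² = I₂d₂²
I at 17m = 52.5 × (8/17)² = 52.5 × 64/289 = 3360/289 ≈ 11.6263
I at 27m = 52.5 × (8/27)² = 52.5 × 64/729 = 3360/729 ≈ 4.6091
= 11.6263 and 4.6091

11.6263 and 4.6091


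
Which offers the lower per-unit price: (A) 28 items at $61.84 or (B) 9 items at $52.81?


Deal A: $61.84/28 = $2.2086/unit
Deal B: $52.81/9 = $5.8678/unit
A is cheaper per unit
= Deal A

Deal A


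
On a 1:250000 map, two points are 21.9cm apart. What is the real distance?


Real distance = map distance × scale
= 21.9cm × 250000
= 5475000 cm = 54750.0 m
= 54.750 km

54.750 km


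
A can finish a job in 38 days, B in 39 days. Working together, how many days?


Rate of A = 1/38 per day
Rate of B = 1/39 per day
Combined rate = 1/38 + 1/39 = 77/1482 ≈ 0.0520 per day
Days = 1 / combined rate = 1482/77
≈ 19.25 days

19.25 days


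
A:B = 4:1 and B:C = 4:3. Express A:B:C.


Match B: multiply A:B by 4 → 16:4
Multiply B:C by 1 → 4:3
Combined: 16:4:3
GCD = 1
= 16:4:3

16:4:3


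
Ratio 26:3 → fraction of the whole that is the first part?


Total parts = 26 + 3 = 29
First part: 26/29 = 26/29
= 26/29

26/29


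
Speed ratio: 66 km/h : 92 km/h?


Ratio = 66:92
GCD = 2
Simplified = 33:46
Time ratio (same distance) = 46:33
Speed ratio = 33:46

33:46


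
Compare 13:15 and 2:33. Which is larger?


13/15 = 0.8667
2/33 = 0.0606
0.8667 > 0.0606, so 13:15 is greater
= 13:15

13:15


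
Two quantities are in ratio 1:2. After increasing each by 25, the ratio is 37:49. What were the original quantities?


Let A = 1k, B = 2k.
(1k + 25) / (2k + 25) = 37/49
Cross-multiply: 49(1k + 25) = 37(2k + 25)
49k + 1225 = 74k + 925
49k - 74k = 925 - 1225
-25k = -300
k = -300/-25 = 12
A = 1×12 = 12, B = 2×12 = 24
= A = 12, B = 24

A = 12, B = 24


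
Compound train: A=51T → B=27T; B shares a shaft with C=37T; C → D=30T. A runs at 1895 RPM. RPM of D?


Stage 1: RPM_B = RPM_A × t_A/t_B = 1895 × 51/27 = 96645/27 ≈ 3579.44
B and C share a shaft → RPM_C = RPM_B
Stage 2: RPM_D = RPM_C × t_C/t_D = RPM_A × (t_A×t_C)/(t_B×t_D)
Overall ratio = (51×37)/(27×30) = 1887/810
RPM_D = 1895 × 1887/810 = 3575865/810
≈ 4414.65 RPM

4414.65 RPM


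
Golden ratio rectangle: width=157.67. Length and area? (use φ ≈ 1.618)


φ = (1 + √5) / 2 ≈ 1.618
Length = width × φ = 157.67 × 1.618 = 255.11006
≈ 255.11
Area = width × length = 157.67 × 255.11006 = 40223.2031602 ≈ 40223.20
= Length: 255.11, Area: 40223.20

Length: 255.11, Area: 40223.20


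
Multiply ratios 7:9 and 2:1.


Compound ratio = (7×2) : (9×1)
= 14:9
GCD = 1
= 14:9

14:9


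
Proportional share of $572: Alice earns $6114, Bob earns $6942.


Total income = 6114 + 6942 = $13056
Alice: $572 × 6114/13056 = $267.86
Bob: $572 × 6942/13056 = $304.14
= Alice: $267.86, Bob: $304.14

Alice: $267.86, Bob: $304.14


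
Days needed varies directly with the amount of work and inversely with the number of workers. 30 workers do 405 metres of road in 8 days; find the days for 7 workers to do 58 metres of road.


Days ∝ work / workers, so d₂ = d₁ × (m₁/m₂) × (w₂/w₁)
Workers factor (inverse): 30/7 ≈ 4.2857
Work factor (direct): 58/405 ≈ 0.1432
d₂ = 8 × 30/7 × 58/405 = (8 × 30 × 58) / (7 × 405) = 13920/2835
≈ 4.91 days

4.91 days


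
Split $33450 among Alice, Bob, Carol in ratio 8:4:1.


Total parts = 8 + 4 + 1 = 13
Alice: 33450 × 8/13 = 20584.62
Bob: 33450 × 4/13 = 10292.31
Carol: 33450 × 1/13 = 2573.08
= Alice: $20584.62, Bob: $10292.31, Carol: $2573.08

Alice: $20584.62, Bob: $10292.31, Carol: $2573.08


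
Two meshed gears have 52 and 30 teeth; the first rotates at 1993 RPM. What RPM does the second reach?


Gear ratio = 52:30 = 26:15
RPM_B = RPM_A × (teeth_A / teeth_B)
= 1993 × (52/30)
= 3454.5 RPM

3454.5 RPM


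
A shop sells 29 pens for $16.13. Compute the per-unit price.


Unit rate = total / quantity
= 16.13 / 29
= $0.56 per unit

$0.56 per unit


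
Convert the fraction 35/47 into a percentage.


Percentage = (part / whole) × 100
= (35 / 47) × 100
≈ 74.47%

74.47%


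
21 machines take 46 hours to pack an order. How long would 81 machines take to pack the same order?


Inverse proportion: x × y = constant
k = 21 × 46 = 966
y₂ = k / 81 = 966 / 81
= 11.93

11.93


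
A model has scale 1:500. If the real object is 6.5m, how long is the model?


Model size = real / scale
= 6.5 / 500
= 0.0130 m

0.0130 m


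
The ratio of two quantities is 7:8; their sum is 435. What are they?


Let A = 7k, B = 8k.
7k + 8k = 435
15k = 435 → k = 435/15 = 29
A = 7×29 = 203, B = 8×29 = 232
= A = 203, B = 232

A = 203, B = 232


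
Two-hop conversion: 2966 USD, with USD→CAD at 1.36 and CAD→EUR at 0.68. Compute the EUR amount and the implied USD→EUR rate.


Step 1: 2966 USD × 1.36 = 4033.76 CAD
Step 2: 4033.76 CAD × 0.68 = 2742.96 EUR
Implied rate USD→EUR = 1.36 × 0.68 = 0.9248
= 2742.96 EUR; implied rate 0.9248 EUR/USD

2742.96 EUR; implied rate 0.9248 EUR/USD


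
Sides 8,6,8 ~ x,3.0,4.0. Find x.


Scale factor = 3.0/6 = 0.5
Missing side = 8 × 0.5
= 4.0

4.0


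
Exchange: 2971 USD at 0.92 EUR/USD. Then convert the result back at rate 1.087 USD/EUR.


Amount × rate = 2971 × 0.92 = 2733.32 EUR
Round-trip: 2733.32 × 1.087 = 2971.12 USD
= 2733.32 EUR, then 2971.12 USD

2733.32 EUR, then 2971.12 USD


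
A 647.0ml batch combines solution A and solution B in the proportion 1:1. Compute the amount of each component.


Total parts = 1 + 1 = 2
solution A: 647.0 × 1/2 = 323.5ml
solution B: 647.0 × 1/2 = 323.5ml
= 323.5ml and 323.5ml

323.5ml and 323.5ml


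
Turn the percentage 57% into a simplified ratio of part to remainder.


57% means 57 parts out of 100; remainder = 43
Part : remainder = 57:43
GCD = 1
= 57:43

57:43


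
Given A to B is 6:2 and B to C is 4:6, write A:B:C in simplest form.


Match B: multiply A:B by 4 → 24:8
Multiply B:C by 2 → 8:12
Combined: 24:8:12
GCD = 4
= 6:2:3

6:2:3


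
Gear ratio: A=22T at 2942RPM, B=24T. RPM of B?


Gear ratio = 22:24 = 11:12
RPM_B = RPM_A × (teeth_A / teeth_B)
= 2942 × (22/24)
= 2696.8 RPM

2696.8 RPM


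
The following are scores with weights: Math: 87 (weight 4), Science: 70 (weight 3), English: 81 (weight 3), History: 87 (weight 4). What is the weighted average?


Numerator = 87×4 + 70×3 + 81×3 + 87×4
= 348 + 210 + 243 + 348
= 1149
Total weight = 14
Weighted avg = 1149/14
= 82.07

82.07


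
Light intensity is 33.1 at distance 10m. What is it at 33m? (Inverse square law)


I₁d₁² = I₂d₂²
I₂ = I₁ × (d₁/d₂)²
= 33.1 × (10/33)²
= 33.1 × 100/1089
= 3310/1089
≈ 3.0395

3.0395


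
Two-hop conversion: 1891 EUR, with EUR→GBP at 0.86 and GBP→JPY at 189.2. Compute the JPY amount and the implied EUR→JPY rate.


Step 1: 1891 EUR × 0.86 = 1626.26 GBP
Step 2: 1626.26 GBP × 189.2 = 307688.39 JPY
Implied rate EUR→JPY = 0.86 × 189.2 = 162.7120
= 307688.39 JPY; implied rate 162.7120 JPY/EUR

307688.39 JPY; implied rate 162.7120 JPY/EUR


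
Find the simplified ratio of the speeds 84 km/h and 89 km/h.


Ratio = 84:89
GCD = 1
Simplified = 84:89
Time ratio (same distance) = 89:84
Speed ratio = 84:89

84:89


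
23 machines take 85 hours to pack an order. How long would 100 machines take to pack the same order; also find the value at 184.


Inverse proportion: x × y = constant
k = 23 × 85 = 1955
At x=100: k/100 = 19.55
At x=184: k/184 = 10.63
= 19.55 and 10.63

19.55 and 10.63


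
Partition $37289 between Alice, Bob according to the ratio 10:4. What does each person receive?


Total parts = 10 + 4 = 14
Alice: 37289 × 10/14 = 26635.00
Bob: 37289 × 4/14 = 10654.00
= Alice: $26635.00, Bob: $10654.00

Alice: $26635.00, Bob: $10654.00


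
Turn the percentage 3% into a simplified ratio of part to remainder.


3% means 3 parts out of 100; remainder = 97
Part : remainder = 3:97
GCD = 1
= 3:97

3:97


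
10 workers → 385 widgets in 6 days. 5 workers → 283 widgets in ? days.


Days ∝ work / workers, so d₂ = d₁ × (m₁/m₂) × (w₂/w₁)
Workers factor (inverse): 10/5 = 2.0000
Work factor (direct): 283/385 ≈ 0.7351
d₂ = 6 × 10/5 × 283/385 = (6 × 10 × 283) / (5 × 385) = 16980/1925
≈ 8.82 days

8.82 days


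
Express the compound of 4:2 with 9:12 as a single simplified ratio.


Compound ratio = (4×9) : (2×12)
= 36:24
GCD = 12
= 3:2

3:2


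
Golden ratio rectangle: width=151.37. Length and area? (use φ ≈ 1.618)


φ = (1 + √5) / 2 ≈ 1.618
Length = width × φ = 151.37 × 1.618 = 244.91666
≈ 244.92
Area = width × length = 151.37 × 244.91666 = 37073.0348242 ≈ 37073.03
= Length: 244.92, Area: 37073.03

Length: 244.92, Area: 37073.03


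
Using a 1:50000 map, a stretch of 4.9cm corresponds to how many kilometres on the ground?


Real distance = map distance × scale
= 4.9cm × 50000
= 245000 cm = 2450.0 m
= 2.450 km

2.450 km


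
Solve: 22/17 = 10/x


Cross multiply: 22 × x = 17 × 10
22x = 170
x = 170 / 22
= 7.73

7.73


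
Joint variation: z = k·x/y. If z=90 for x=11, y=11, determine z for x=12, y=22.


z = k·x/y
Solve for k using the known point: k = z·y/x = 90×11/11 = 990/11 = 90.0000
Now evaluate at x=12, y=22:
z = k × 12 / 22 = (990 × 12) / (11 × 22) = 11880/242
≈ 49.0909

49.0909


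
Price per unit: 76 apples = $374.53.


Unit rate = total / quantity
= 374.53 / 76
= $4.93 per unit

$4.93 per unit


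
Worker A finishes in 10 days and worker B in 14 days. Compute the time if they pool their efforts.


Rate of A = 1/10 per day
Rate of B = 1/14 per day
Combined rate = 1/10 + 1/14 = 24/140 ≈ 0.1714 per day
Days = 1 / combined rate = 140/24
≈ 5.83 days

5.83 days


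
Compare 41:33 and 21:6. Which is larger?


41/33 = 1.2424
21/6 = 3.5000
1.2424 < 3.5000, so 41:33 is less
= 21:6

21:6


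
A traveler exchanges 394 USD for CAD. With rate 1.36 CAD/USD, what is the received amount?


Amount × rate = 394 × 1.36
= 535.84 CAD

535.84 CAD


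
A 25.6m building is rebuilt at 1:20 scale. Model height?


Model size = real / scale
= 25.6 / 20
= 1.2800 m

1.2800 m


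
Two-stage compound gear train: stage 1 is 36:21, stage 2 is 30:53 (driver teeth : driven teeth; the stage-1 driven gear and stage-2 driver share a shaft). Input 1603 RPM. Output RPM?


Stage 1: RPM_B = RPM_A × t_A/t_B = 1603 × 36/21 = 57708/21 = 2748.00
B and C share a shaft → RPM_C = RPM_B
Stage 2: RPM_D = RPM_C × t_C/t_D = RPM_A × (t_A×t_C)/(t_B×t_D)
Overall ratio = (36×30)/(21×53) = 1080/1113
RPM_D = 1603 × 1080/1113 = 1731240/1113
≈ 1555.47 RPM

1555.47 RPM


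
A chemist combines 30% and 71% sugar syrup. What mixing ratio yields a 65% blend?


Let x parts of 30% mix with y parts of 71%.
30x + 71y = 65(x + y)
30x + 71y = 65x + 65y
x(30 - 65) = y(65 - 71)
x/y = (71 - 65)/(65 - 30) = 6/35
Simplify: 6:35
= 6:35

6:35


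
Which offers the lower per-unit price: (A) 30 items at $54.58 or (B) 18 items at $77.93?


Deal A: $54.58/30 = $1.8193/unit
Deal B: $77.93/18 = $4.3294/unit
A is cheaper per unit
= Deal A

Deal A


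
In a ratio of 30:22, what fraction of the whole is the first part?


Total parts = 30 + 22 = 52
First part: 30/52 = 15/26
= 15/26

15/26


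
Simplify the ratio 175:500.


GCD(175, 500) = 25
175/25 : 500/25
= 7:20

7:20


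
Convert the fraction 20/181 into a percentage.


Percentage = (part / whole) × 100
= (20 / 181) × 100
≈ 11.05%

11.05%


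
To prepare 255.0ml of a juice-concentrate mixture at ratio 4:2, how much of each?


Total parts = 4 + 2 = 6
juice: 255.0 × 4/6 = 170.0ml
concentrate: 255.0 × 2/6 = 85.0ml
= 170.0ml and 85.0ml

170.0ml and 85.0ml


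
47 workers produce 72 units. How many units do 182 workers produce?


Direct proportion: y/x = constant
k = 72/47 ≈ 1.5319
y₂ = k × 182 = 72 × 182 / 47 = 13104/47
≈ 278.81

278.81


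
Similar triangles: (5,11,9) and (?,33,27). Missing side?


Scale factor = 33/11 = 3
Missing side = 5 × 3
= 15.0

15.0


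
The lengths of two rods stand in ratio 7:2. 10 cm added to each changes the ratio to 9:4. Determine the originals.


Let A = 7k, B = 2k.
(7k + 10) / (2k + 10) = 9/4
Cross-multiply: 4(7k + 10) = 9(2k + 10)
28k + 40 = 18k + 90
28k - 18k = 90 - 40
10k = 50
k = 50/10 = 5
A = 7×5 = 35, B = 2×5 = 10
= A = 35, B = 10

A = 35, B = 10


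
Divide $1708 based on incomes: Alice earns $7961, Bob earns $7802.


Total income = 7961 + 7802 = $15763
Alice: $1708 × 7961/15763 = $862.61
Bob: $1708 × 7802/15763 = $845.39
= Alice: $862.61, Bob: $845.39

Alice: $862.61, Bob: $845.39


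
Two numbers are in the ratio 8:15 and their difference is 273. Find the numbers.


Let A = 8k, B = 15k.
15k - 8k = 273
7k = 273 → k = 273/7 = 39
A = 8×39 = 312, B = 15×39 = 585
= A = 312, B = 585

A = 312, B = 585


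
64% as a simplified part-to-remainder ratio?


64% means 64 parts out of 100; remainder = 36
Part : remainder = 64:36
GCD = 4
= 16:9

16:9


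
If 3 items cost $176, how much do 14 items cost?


Direct proportion: y/x = constant
k = 176/3 ≈ 58.6667
y₂ = k × 14 = 176 × 14 / 3 = 2464/3
≈ 821.33

821.33


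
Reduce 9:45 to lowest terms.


GCD(9, 45) = 9
9/9 : 45/9
= 1:5

1:5


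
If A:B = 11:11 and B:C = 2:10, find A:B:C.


Match B: multiply A:B by 2 → 22:22
Multiply B:C by 11 → 22:110
Combined: 22:22:110
GCD = 22
= 1:1:5

1:1:5


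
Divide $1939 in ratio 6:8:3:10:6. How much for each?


Total parts = 6 + 8 + 3 + 10 + 6 = 33
Part 1: 1939 × 6/33 = 352.55
Part 2: 1939 × 8/33 = 470.06
Part 3: 1939 × 3/33 = 176.27
Part 4: 1939 × 10/33 = 587.58
Part 5: 1939 × 6/33 = 352.55
= Part 1: $352.55, Part 2: $470.06, Part 3: $176.27, Part 4: $587.58, Part 5: $352.55

Part 1: $352.55, Part 2: $470.06, Part 3: $176.27, Part 4: $587.58, Part 5: $352.55


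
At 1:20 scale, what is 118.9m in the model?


Model size = real / scale
= 118.9 / 20
= 5.9450 m

5.9450 m


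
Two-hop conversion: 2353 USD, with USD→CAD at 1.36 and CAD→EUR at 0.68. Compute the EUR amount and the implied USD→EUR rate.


Step 1: 2353 USD × 1.36 = 3200.08 CAD
Step 2: 3200.08 CAD × 0.68 = 2176.05 EUR
Implied rate USD→EUR = 1.36 × 0.68 = 0.9248
= 2176.05 EUR; implied rate 0.9248 EUR/USD

2176.05 EUR; implied rate 0.9248 EUR/USD


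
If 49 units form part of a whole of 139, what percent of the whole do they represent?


Percentage = (part / whole) × 100
= (49 / 139) × 100
≈ 35.25%

35.25%


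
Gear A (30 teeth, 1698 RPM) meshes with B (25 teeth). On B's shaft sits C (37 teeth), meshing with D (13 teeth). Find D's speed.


Stage 1: RPM_B = RPM_A × t_A/t_B = 1698 × 30/25 = 50940/25 = 2037.60
B and C share a shaft → RPM_C = RPM_B
Stage 2: RPM_D = RPM_C × t_C/t_D = RPM_A × (t_A×t_C)/(t_B×t_D)
Overall ratio = (30×37)/(25×13) = 1110/325
RPM_D = 1698 × 1110/325 = 1884780/325
≈ 5799.32 RPM

5799.32 RPM


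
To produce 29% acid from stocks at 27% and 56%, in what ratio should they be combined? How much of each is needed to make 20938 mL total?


Let x parts of 27% mix with y parts of 56%.
27x + 56y = 29(x + y)
27x + 56y = 29x + 29y
x(27 - 29) = y(29 - 56)
x/y = (56 - 29)/(29 - 27) = 27/2
Simplify: 27:2
Total parts = 29; one part = 20938/29 = 722.00 mL
27% solution: 27×722.00 = 19494.00 mL
56% solution: 2×722.00 = 1444.00 mL
= ratio 27:2; 19494.00 mL and 1444.00 mL

ratio 27:2; 19494.00 mL and 1444.00 mL


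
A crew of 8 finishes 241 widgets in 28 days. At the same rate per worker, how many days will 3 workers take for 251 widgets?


Days ∝ work / workers, so d₂ = d₁ × (m₁/m₂) × (w₂/w₁)
Workers factor (inverse): 8/3 ≈ 2.6667
Work factor (direct): 251/241 ≈ 1.0415
d₂ = 28 × 8/3 × 251/241 = (28 × 8 × 251) / (3 × 241) = 56224/723
≈ 77.76 days

77.76 days


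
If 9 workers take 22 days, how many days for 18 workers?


Inverse proportion: x × y = constant
k = 9 × 22 = 198
y₂ = k / 18 = 198 / 18
= 11.00

11.00


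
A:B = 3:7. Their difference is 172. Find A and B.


Let A = 3k, B = 7k.
7k - 3k = 172
4k = 172 → k = 172/4 = 43
A = 3×43 = 129, B = 7×43 = 301
= A = 129, B = 301

A = 129, B = 301


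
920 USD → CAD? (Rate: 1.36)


Amount × rate = 920 × 1.36
= 1251.20 CAD

1251.20 CAD


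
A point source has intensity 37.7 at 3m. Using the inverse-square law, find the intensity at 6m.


I₁d₁² = I₂d₂²
I₂ = I₁ × (d₁/d₂)²
= 37.7 × (3/6)²
= 37.7 × 9/36
= 339.3/36
= 9.4250

9.4250


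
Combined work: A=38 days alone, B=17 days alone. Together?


Rate of A = 1/38 per day
Rate of B = 1/17 per day
Combined rate = 1/38 + 1/17 = 55/646 ≈ 0.0851 per day
Days = 1 / combined rate = 646/55
≈ 11.75 days

11.75 days


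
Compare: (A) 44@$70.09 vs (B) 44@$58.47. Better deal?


Deal A: $70.09/44 = $1.5930/unit
Deal B: $58.47/44 = $1.3289/unit
B is cheaper per unit
= Deal B

Deal B


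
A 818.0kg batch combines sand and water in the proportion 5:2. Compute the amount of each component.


Total parts = 5 + 2 = 7
sand: 818.0 × 5/7 = 584.3kg
water: 818.0 × 2/7 = 233.7kg
= 584.3kg and 233.7kg

584.3kg and 233.7kg


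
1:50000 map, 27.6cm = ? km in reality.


Real distance = map distance × scale
= 27.6cm × 50000
= 1380000 cm = 13800.0 m
= 13.800 km

13.800 km


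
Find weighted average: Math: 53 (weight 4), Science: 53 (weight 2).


Numerator = 53×4 + 53×2
= 212 + 106
= 318
Total weight = 6
Weighted avg = 318/6
= 53.00

53.00


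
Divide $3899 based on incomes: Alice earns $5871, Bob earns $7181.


Total income = 5871 + 7181 = $13052
Alice: $3899 × 5871/13052 = $1753.83
Bob: $3899 × 7181/13052 = $2145.17
= Alice: $1753.83, Bob: $2145.17

Alice: $1753.83, Bob: $2145.17


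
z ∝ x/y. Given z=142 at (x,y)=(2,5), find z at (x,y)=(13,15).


z = k·x/y
Solve for k using the known point: k = z·y/x = 142×5/2 = 710/2 = 355.0000
Now evaluate at x=13, y=15:
z = k × 13 / 15 = (710 × 13) / (2 × 15) = 9230/30
≈ 307.6667

307.6667


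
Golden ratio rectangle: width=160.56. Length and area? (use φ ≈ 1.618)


φ = (1 + √5) / 2 ≈ 1.618
Length = width × φ = 160.56 × 1.618 = 259.78608
≈ 259.79
Area = width × length = 160.56 × 259.78608 = 41711.2530048 ≈ 41711.25
= Length: 259.79, Area: 41711.25

Length: 259.79, Area: 41711.25


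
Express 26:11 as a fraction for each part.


Total parts = 26 + 11 = 37
First part: 26/37 = 26/37
Second part: 11/37 = 11/37
= 26/37 and 11/37

26/37 and 11/37


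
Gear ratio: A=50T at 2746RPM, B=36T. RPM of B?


Gear ratio = 50:36 = 25:18
RPM_B = RPM_A × (teeth_A / teeth_B)
= 2746 × (50/36)
= 3813.9 RPM

3813.9 RPM


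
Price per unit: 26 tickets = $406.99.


Unit rate = total / quantity
= 406.99 / 26
= $15.65 per unit

$15.65 per unit


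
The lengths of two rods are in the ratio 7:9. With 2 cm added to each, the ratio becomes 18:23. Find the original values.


Let A = 7k, B = 9k.
(7k + 2) / (9k + 2) = 18/23
Cross-multiply: 23(7k + 2) = 18(9k + 2)
161k + 46 = 162k + 36
161k - 162k = 36 - 46
-1k = -10
k = -10/-1 = 10
A = 7×10 = 70, B = 9×10 = 90
= A = 70, B = 90

A = 70, B = 90


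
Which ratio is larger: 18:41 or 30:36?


18/41 = 0.4390
30/36 = 0.8333
0.4390 < 0.8333, so 18:41 is less
= 30:36

30:36


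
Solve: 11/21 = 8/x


Cross multiply: 11 × x = 21 × 8
11x = 168
x = 168 / 11
= 15.27

15.27


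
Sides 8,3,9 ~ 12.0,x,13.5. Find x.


Scale factor = 12.0/8 = 1.5
Missing side = 3 × 1.5
= 4.5

4.5


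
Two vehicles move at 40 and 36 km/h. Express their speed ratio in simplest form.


Ratio = 40:36
GCD = 4
Simplified = 10:9
Time ratio (same distance) = 9:10
Speed ratio = 10:9

10:9


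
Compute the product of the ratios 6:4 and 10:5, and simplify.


Compound ratio = (6×10) : (4×5)
= 60:20
GCD = 20
= 3:1

3:1


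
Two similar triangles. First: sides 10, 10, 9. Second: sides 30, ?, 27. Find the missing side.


Scale factor = 30/10 = 3
Missing side = 10 × 3
= 30.0

30.0


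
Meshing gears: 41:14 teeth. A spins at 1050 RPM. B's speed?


Gear ratio = 41:14 = 41:14
RPM_B = RPM_A × (teeth_A / teeth_B)
= 1050 × (41/14)
= 3075.0 RPM

3075.0 RPM


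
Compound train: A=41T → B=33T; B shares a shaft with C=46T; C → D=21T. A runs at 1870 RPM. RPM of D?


Stage 1: RPM_B = RPM_A × t_A/t_B = 1870 × 41/33 = 76670/33 ≈ 2323.33
B and C share a shaft → RPM_C = RPM_B
Stage 2: RPM_D = RPM_C × t_C/t_D = RPM_A × (t_A×t_C)/(t_B×t_D)
Overall ratio = (41×46)/(33×21) = 1886/693
RPM_D = 1870 × 1886/693 = 3526820/693
≈ 5089.21 RPM

5089.21 RPM


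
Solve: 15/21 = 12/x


Cross multiply: 15 × x = 21 × 12
15x = 252
x = 252 / 15
= 16.80

16.80


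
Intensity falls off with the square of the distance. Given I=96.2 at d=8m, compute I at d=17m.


I₁d₁² = I₂d₂²
I₂ = I₁ × (d₁/d₂)²
= 96.2 × (8/17)²
= 96.2 × 64/289
= 6156.8/289
≈ 21.3038

21.3038


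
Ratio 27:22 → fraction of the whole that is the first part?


Total parts = 27 + 22 = 49
First part: 27/49 = 27/49
= 27/49

27/49


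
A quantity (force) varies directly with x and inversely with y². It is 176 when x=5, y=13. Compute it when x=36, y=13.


z = k·x/y²
Solve for k using the known point: k = z·y²/x = 176×169/5 = 29744/5 = 5948.8000
Now evaluate at x=36, y=13:
z = k × 36 / 169 = (29744 × 36) / (5 × 169) = 1070784/845
= 1267.2000

1267.2000


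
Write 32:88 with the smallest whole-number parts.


GCD(32, 88) = 8
32/8 : 88/8
= 4:11

4:11


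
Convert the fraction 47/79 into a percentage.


Percentage = (part / whole) × 100
= (47 / 79) × 100
≈ 59.49%

59.49%


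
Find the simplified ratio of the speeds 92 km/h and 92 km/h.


Ratio = 92:92
GCD = 92
Simplified = 1:1
Time ratio (same distance) = 1:1
Speed ratio = 1:1

1:1


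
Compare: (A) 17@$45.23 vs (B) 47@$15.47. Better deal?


Deal A: $45.23/17 = $2.6606/unit
Deal B: $15.47/47 = $0.3291/unit
B is cheaper per unit
= Deal B

Deal B
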